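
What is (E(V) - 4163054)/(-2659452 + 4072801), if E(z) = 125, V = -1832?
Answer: -4162929/1413349 ≈ -2.9454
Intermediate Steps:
(E(V) - 4163054)/(-2659452 + 4072801) = (125 - 4163054)/(-2659452 + 4072801) = -4162929/1413349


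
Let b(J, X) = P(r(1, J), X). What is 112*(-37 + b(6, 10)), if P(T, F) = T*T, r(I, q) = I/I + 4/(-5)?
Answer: -103488/25 ≈ -4139.5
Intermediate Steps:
r(I, q) = ⅕ (r(I, q) = 1 + 4*(-⅕) = 1 - ⅘ = ⅕)
P(T, F) = T²
b(J, X) = 1/25 (b(J, X) = (⅕)² = 1/25)
112*(-37 + b(6, 10)) = 112*(-37 + 1/25) = 112*(-924/25) = -103488/25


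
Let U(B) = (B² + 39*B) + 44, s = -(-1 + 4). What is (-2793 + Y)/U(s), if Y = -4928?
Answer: 7721/64 ≈ 120.64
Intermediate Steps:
s = -3 (s = -1*3 = -3)
U(B) = 44 + B² + 39*B
(-2793 + Y)/U(s) = (-2793 - 4928)/(44 + (-3)² + 39*(-3)) = -7721/(44 + 9 - 117) = -7721/(-64) = -7721*(-1/64) = 7721/64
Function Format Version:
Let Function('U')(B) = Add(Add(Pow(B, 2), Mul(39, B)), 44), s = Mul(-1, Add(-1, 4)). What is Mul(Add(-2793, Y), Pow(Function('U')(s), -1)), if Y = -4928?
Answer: Rational(7721, 64) ≈ 120.64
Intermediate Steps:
s = -3 (s = Mul(-1, 3) = -3)
Function('U')(B) = Add(44, Pow(B, 2), Mul(39, B))
Mul(Add(-2793, Y), Pow(Function('U')(s), -1)) = Mul(Add(-2793, -4928), Pow(Add(44, Pow(-3, 2), Mul(39, -3)), -1)) = Mul(-7721, Pow(Add(44, 9, -117), -1)) = Mul(-7721, Pow(-64, -1)) = Mul(-7721, Rational(-1, 64)) = Rational(7721, 64)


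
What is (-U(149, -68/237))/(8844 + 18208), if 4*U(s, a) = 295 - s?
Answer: -73/54104 ≈ -0.0013493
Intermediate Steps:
U(s, a) = 295/4 - s/4 (U(s, a) = (295 - s)/4 = 295/4 - s/4)
(-U(149, -68/237))/(8844 + 18208) = (-(295/4 - ¼*149))/(8844 + 18208) = -(295/4 - 149/4)/27052 = -1*73/2*(1/27052) = -73/2*1/27052 = -73/54104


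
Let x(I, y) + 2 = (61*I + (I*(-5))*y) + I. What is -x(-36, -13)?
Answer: 4574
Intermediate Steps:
x(I, y) = -2 + 62*I - 5*I*y (x(I, y) = -2 + ((61*I + (I*(-5))*y) + I) = -2 + ((61*I + (-5*I)*y) + I) = -2 + ((61*I - 5*I*y) + I) = -2 + (62*I - 5*I*y) = -2 + 62*I - 5*I*y)
-x(-36, -13) = -(-2 + 62*(-36) - 5*(-36)*(-13)) = -(-2 - 2232 - 2340) = -1*(-4574) = 4574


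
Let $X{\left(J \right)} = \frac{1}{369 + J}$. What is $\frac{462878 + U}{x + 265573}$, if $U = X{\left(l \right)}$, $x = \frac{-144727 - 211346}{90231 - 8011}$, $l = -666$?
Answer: $\frac{11303175178300}{6485011628139} \approx 1.743$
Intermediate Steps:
$x = - \frac{356073}{82220} \approx -4.3307$
$U = - \frac{1}{297}$ ($U = \frac{1}{369 - 666} = \frac{1}{-297} = - \frac{1}{297} \approx -0.003367$)
$\frac{462878 + U}{x + 265573} = \frac{462878 - \frac{1}{297}}{- \frac{356073}{82220} + 265573} = \frac{137474765}{297 \cdot \frac{21835055987}{82220}} = \frac{137474765}{297} \cdot \frac{82220}{21835055987} = \frac{11303175178300}{6485011628139}$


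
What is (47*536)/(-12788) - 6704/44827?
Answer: -13206658/6230953 ≈ -2.1195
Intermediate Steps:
(47*536)/(-12788) - 6704/44827 = 25192*(-1/12788) - 6704*1/44827 = -6298/3197 - 6704/44827 = -13206658/6230953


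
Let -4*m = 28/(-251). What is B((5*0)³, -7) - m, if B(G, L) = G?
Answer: -7/251 ≈ -0.027888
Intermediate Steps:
m = 7/251 (m = -7/(-251) = -7*(-1)/251 = -¼*(-28/251) = 7/251 ≈ 0.027888)
B((5*0)³, -7) - m = (5*0)³ - 1*7/251 = 0³ - 7/251 = 0 - 7/251 = -7/251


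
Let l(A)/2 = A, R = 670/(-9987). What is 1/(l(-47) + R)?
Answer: -9987/939448 ≈ -0.010631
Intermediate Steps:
R = -670/9987 (R = 670*(-1/9987) = -670/9987 ≈ -0.067087)
l(A) = 2*A
1/(l(-47) + R) = 1/(2*(-47) - 670/9987) = 1/(-94 - 670/9987) = 1/(-939448/9987) = -9987/939448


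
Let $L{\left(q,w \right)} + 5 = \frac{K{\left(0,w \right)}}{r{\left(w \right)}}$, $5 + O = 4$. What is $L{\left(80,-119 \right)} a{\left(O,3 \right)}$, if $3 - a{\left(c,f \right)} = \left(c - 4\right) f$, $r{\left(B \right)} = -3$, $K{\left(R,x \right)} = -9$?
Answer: $-36$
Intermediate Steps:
$O = -1$ ($O = -5 + 4 = -1$)
$L{\left(q,w \right)} = -2$ ($L{\left(q,w \right)} = -5 - \frac{9}{-3} = -5 - -3 = -5 + 3 = -2$)
$a{\left(c,f \right)} = 3 - f \left(-4 + c\right)$ ($a{\left(c,f \right)} = 3 - \left(c - 4\right) f = 3 - \left(-4 + c\right) f = 3 - f \left(-4 + c\right)$)
$L{\left(80,-119 \right)} a{\left(O,3 \right)} = - 2 \left(3 + 4 \cdot 3 - \left(-1\right) 3\right) = - 2 \left(3 + 12 + 3\right) = \left(-2\right) 18 = -36$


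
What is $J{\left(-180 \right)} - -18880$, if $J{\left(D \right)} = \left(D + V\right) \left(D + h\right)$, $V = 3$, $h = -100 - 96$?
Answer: $85432$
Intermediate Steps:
$h = -196$ ($h = -100 - 96 = -196$)
$J{\left(D \right)} = \left(-196 + D\right) \left(3 + D\right)$ ($J{\left(D \right)} = \left(D + 3\right) \left(D - 196\right) = \left(3 + D\right) \left(-196 + D\right) = \left(-196 + D\right) \left(3 + D\right)$)
$J{\left(-180 \right)} - -18880 = \left(-588 + \left(-180\right)^{2} - -34740\right) - -18880 = \left(-588 + 32400 + 34740\right) + 18880 = 66552 + 18880 = 85432$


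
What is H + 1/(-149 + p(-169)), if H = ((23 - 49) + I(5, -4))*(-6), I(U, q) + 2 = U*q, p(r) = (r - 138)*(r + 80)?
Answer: 7826113/27174 ≈ 288.00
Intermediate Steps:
p(r) = (-138 + r)*(80 + r)
I(U, q) = -2 + U*q
H = 288 (H = ((23 - 49) + (-2 + 5*(-4)))*(-6) = (-26 + (-2 - 20))*(-6) = (-26 - 22)*(-6) = -48*(-6) = 288)
H + 1/(-149 + p(-169)) = 288 + 1/(-149 + (-11040 + (-169)² - 58*(-169))) = 288 + 1/(-149 + (-11040 + 28561 + 9802)) = 288 + 1/(-149 + 27323) = 288 + 1/27174 = 7826113/27174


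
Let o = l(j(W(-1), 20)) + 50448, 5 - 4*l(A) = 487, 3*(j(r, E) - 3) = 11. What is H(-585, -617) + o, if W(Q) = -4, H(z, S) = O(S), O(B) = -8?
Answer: 100639/2 ≈ 50320.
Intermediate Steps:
H(z, S) = -8
j(r, E) = 20/3 (j(r, E) = 3 + (⅓)*11 = 3 + 11/3 = 20/3)
l(A) = -241/2 (l(A) = 5/4 - ¼*487 = 5/4 - 487/4 = -241/2)
o = 100655/2 (o = -241/2 + 50448 = 100655/2 ≈ 50328.)
H(-585, -617) + o = -8 + 100655/2 = 100639/2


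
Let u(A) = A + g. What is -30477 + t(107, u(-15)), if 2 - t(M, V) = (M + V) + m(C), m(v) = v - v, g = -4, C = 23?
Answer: -30563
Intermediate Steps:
u(A) = -4 + A (u(A) = A - 4 = -4 + A)
m(v) = 0
t(M, V) = 2 - M - V (t(M, V) = 2 - ((M + V) + 0) = 2 - (M + V) = 2 + (-M - V) = 2 - M - V)
-30477 + t(107, u(-15)) = -30477 + (2 - 1*107 - (-4 - 15)) = -30477 + (2 - 107 - 1*(-19)) = -30477 + (2 - 107 + 19) = -30477 - 86 = -30563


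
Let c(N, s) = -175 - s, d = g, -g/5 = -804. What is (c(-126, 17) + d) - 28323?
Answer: -24495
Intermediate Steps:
g = 4020 (g = -5*(-804) = 4020)
d = 4020
(c(-126, 17) + d) - 28323 = ((-175 - 1*17) + 4020) - 28323 = ((-175 - 17) + 4020) - 28323 = (-192 + 4020) - 28323 = 3828 - 28323 = -24495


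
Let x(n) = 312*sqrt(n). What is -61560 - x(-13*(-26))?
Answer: -61560 - 4056*sqrt(2) ≈ -67296.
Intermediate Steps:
-61560 - x(-13*(-26)) = -61560 - 312*sqrt(-13*(-26)) = -61560 - 312*sqrt(338) = -61560 - 312*13*sqrt(2) = -61560 - 4056*sqrt(2)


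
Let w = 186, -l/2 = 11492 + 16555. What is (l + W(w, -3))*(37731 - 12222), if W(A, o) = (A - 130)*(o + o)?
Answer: -1439472870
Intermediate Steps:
l = -56094 (l = -2*(11492 + 16555) = -2*28047 = -56094)
W(A, o) = 2*o*(-130 + A) (W(A, o) = (-130 + A)*(2*o) = 2*o*(-130 + A))
(l + W(w, -3))*(37731 - 12222) = (-56094 + 2*(-3)*(-130 + 186))*(37731 - 12222) = (-56094 + 2*(-3)*56)*25509 = (-56094 - 336)*25509 = -56430*25509 = -1439472870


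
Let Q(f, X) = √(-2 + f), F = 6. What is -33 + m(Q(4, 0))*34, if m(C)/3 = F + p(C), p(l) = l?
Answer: 579 + 102*√2 ≈ 723.25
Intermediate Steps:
m(C) = 18 + 3*C (m(C) = 3*(6 + C) = 18 + 3*C)
-33 + m(Q(4, 0))*34 = -33 + (18 + 3*√(-2 + 4))*34 = -33 + (18 + 3*√2)*34 = -33 + (612 + 102*√2) = 579 + 102*√2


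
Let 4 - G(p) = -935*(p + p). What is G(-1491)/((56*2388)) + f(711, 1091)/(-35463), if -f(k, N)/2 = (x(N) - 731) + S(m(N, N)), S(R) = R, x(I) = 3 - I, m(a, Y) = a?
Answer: -16511906471/790399344 ≈ -20.891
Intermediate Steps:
f(k, N) = 1456 (f(k, N) = -2*(((3 - N) - 731) + N) = -2*((-728 - N) + N) = -2*(-728) = 1456)
G(p) = 4 + 1870*p (G(p) = 4 - (-935)*(p + p) = 4 - (-935)*2*p = 4 - (-1870)*p = 4 + 1870*p)
G(-1491)/((56*2388)) + f(711, 1091)/(-35463) = (4 + 1870*(-1491))/((56*2388)) + 1456/(-35463) = (4 - 2788170)/133728 + 1456*(-1/35463) = -2788166*1/133728 - 1456/35463 = -1394083/66864 - 1456/35463 = -16511906471/790399344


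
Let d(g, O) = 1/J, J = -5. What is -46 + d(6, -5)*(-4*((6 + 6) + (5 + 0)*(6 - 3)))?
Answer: -122/5 ≈ -24.400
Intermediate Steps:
d(g, O) = -⅕ (d(g, O) = 1/(-5) = -⅕)
-46 + d(6, -5)*(-4*((6 + 6) + (5 + 0)*(6 - 3))) = -46 - (-4)*((6 + 6) + (5 + 0)*(6 - 3))/5 = -46 - (-4)*(12 + 5*3)/5 = -46 - (-4)*(12 + 15)/5 = -46 - (-4)*27/5 = -46 - ⅕*(-108) = -46 + 108/5 = -122/5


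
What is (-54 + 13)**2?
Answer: 1681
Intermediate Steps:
(-54 + 13)**2 = (-41)**2 = 1681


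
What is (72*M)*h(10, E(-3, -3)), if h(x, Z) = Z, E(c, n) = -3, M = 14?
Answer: -3024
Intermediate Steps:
(72*M)*h(10, E(-3, -3)) = (72*14)*(-3) = 1008*(-3) = -3024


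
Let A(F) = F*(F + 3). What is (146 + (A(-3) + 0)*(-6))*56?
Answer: 8176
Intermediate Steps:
A(F) = F*(3 + F)
(146 + (A(-3) + 0)*(-6))*56 = (146 + (-3*(3 - 3) + 0)*(-6))*56 = (146 + (-3*0 + 0)*(-6))*56 = (146 + (0 + 0)*(-6))*56 = (146 + 0*(-6))*56 = (146 + 0)*56 = 146*56 = 8176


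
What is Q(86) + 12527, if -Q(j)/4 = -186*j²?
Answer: 5515151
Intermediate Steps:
Q(j) = 744*j² (Q(j) = -(-744)*j² = 744*j²)
Q(86) + 12527 = 744*86² + 12527 = 744*7396 + 12527 = 5502624 + 12527 = 5515151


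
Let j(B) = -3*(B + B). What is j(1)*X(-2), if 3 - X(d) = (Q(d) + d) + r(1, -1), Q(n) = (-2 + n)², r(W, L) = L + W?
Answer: 66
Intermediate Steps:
j(B) = -6*B
X(d) = 3 - d - (-2 + d)² (X(d) = 3 - (((-2 + d)² + d) + (-1 + 1)) = 3 - ((d + (-2 + d)²) + 0) = 3 - (d + (-2 + d)²) = 3 + (-d - (-2 + d)²) = 3 - d - (-2 + d)²)
j(1)*X(-2) = (-6*1)*(3 - 1*(-2) - (-2 - 2)²) = -6*(3 + 2 - 1*(-4)²) = -6*(3 + 2 - 1*16) = -6*(3 + 2 - 16) = -6*(-11) = 66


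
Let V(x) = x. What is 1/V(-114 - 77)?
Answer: -1/191 ≈ -0.0052356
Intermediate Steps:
1/V(-114 - 77) = 1/(-114 - 77) = 1/(-191) = -1/191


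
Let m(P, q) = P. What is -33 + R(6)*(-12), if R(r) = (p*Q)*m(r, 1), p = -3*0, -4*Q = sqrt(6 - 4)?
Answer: -33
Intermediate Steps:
Q = -sqrt(2)/4 (Q = -sqrt(6 - 4)/4 = -sqrt(2)/4 ≈ -0.35355)
p = 0
R(r) = 0 (R(r) = (0*(-sqrt(2)/4))*r = 0*r = 0)
-33 + R(6)*(-12) = -33 + 0*(-12) = -33 + 0 = -33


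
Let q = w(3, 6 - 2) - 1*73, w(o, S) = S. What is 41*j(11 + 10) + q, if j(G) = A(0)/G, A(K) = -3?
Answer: -524/7 ≈ -74.857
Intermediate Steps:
j(G) = -3/G
q = -69 (q = (6 - 2) - 1*73 = 4 - 73 = -69)
41*j(11 + 10) + q = 41*(-3/(11 + 10)) - 69 = 41*(-3/21) - 69 = 41*(-3*1/21) - 69 = 41*(-1/7) - 69 = -41/7 - 69 = -524/7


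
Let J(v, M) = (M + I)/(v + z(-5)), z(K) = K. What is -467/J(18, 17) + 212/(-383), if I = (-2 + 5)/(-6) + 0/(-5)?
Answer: -4657382/12639 ≈ -368.49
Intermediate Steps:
I = -1/2 (I = 3*(-1/6) + 0*(-1/5) = -1/2 + 0 = -1/2 ≈ -0.50000)
J(v, M) = (-1/2 + M)/(-5 + v) (J(v, M) = (M - 1/2)/(v - 5) = (-1/2 + M)/(-5 + v))
-467/J(18, 17) + 212/(-383) = -467*(-5 + 18)/(-1/2 + 17) + 212/(-383) = -467/((33/2)/13) + 212*(-1/383) = -467/((1/13)*(33/2)) - 212/383 = -467/33/26 - 212/383 = -467*26/33 - 212/383 = -12142/33 - 212/383 = -4657382/12639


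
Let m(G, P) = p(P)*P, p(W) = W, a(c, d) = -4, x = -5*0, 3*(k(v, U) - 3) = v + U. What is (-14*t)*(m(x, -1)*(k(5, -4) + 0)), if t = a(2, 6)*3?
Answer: 560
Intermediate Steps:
k(v, U) = 3 + U/3 + v/3 (k(v, U) = 3 + (v + U)/3 = 3 + (U + v)/3 = 3 + (U/3 + v/3) = 3 + U/3 + v/3)
x = 0
t = -12 (t = -4*3 = -12)
m(G, P) = P² (m(G, P) = P*P = P²)
(-14*t)*(m(x, -1)*(k(5, -4) + 0)) = (-14*(-12))*((-1)²*((3 + (⅓)*(-4) + (⅓)*5) + 0)) = 168*(1*((3 - 4/3 + 5/3) + 0)) = 168*(1*(10/3 + 0)) = 168*(1*(10/3)) = 168*(10/3) = 560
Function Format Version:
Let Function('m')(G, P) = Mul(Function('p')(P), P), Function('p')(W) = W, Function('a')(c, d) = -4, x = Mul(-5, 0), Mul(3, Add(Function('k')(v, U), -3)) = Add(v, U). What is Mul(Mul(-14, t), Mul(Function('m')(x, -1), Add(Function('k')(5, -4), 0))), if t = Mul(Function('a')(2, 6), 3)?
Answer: 560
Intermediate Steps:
Function('k')(v, U) = Add(3, Mul(Rational(1, 3), U), Mul(Rational(1, 3), v)) (Function('k')(v, U) = Add(3, Mul(Rational(1, 3), Add(v, U))) = Add(3, Mul(Rational(1, 3), Add(U, v))) = Add(3, Add(Mul(Rational(1, 3), U), Mul(Rational(1, 3), v))) = Add(3, Mul(Rational(1, 3), U), Mul(Rational(1, 3), v)))
x = 0
t = -12 (t = Mul(-4, 3) = -12)
Function('m')(G, P) = Pow(P, 2) (Function('m')(G, P) = Mul(P, P) = Pow(P, 2))
Mul(Mul(-14, t), Mul(Function('m')(x, -1), Add(Function('k')(5, -4), 0))) = Mul(Mul(-14, -12), Mul(Pow(-1, 2), Add(Add(3, Mul(Rational(1, 3), -4), Mul(Rational(1, 3), 5)), 0))) = Mul(168, Mul(1, Add(Add(3, Rational(-4, 3), Rational(5, 3)), 0))) = Mul(168, Mul(1, Add(Rational(10, 3), 0))) = Mul(168, Mul(1, Rational(10, 3))) = Mul(168, Rational(10, 3)) = 560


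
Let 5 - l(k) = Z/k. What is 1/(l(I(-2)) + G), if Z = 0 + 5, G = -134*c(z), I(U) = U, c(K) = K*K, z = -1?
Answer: -2/253 ≈ -0.0079051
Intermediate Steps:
c(K) = K²
G = -134 (G = -134*(-1)² = -134*1 = -134)
Z = 5
l(k) = 5 - 5/k
1/(l(I(-2)) + G) = 1/((5 - 5/(-2)) - 134) = 1/((5 - 5*(-½)) - 134) = 1/((5 + 5/2) - 134) = 1/(15/2 - 134) = 1/(-253/2) = -2/253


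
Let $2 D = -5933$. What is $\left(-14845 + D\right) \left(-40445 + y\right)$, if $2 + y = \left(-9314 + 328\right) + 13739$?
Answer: $635763681$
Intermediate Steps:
$D = - \frac{5933}{2}$ ($D = \frac{1}{2} \left(-5933\right) = - \frac{5933}{2} \approx -2966.5$)
$y = 4751$ ($y = -2 + \left(\left(-9314 + 328\right) + 13739\right) = -2 + \left(-8986 + 13739\right) = -2 + 4753 = 4751$)
$\left(-14845 + D\right) \left(-40445 + y\right) = \left(-14845 - \frac{5933}{2}\right) \left(-40445 + 4751\right) = \left(- \frac{35623}{2}\right) \left(-35694\right) = 635763681$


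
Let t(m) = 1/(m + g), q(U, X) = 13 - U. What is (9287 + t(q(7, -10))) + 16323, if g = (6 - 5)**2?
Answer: 179271/7 ≈ 25610.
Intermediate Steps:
g = 1 (g = 1**2 = 1)
t(m) = 1/(1 + m) (t(m) = 1/(m + 1) = 1/(1 + m))
(9287 + t(q(7, -10))) + 16323 = (9287 + 1/(1 + (13 - 1*7))) + 16323 = (9287 + 1/(1 + (13 - 7))) + 16323 = (9287 + 1/(1 + 6)) + 16323 = (9287 + 1/7) + 16323 = 65010/7 + 16323 = 179271/7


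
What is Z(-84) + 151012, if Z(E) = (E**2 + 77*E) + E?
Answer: 151516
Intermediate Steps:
Z(E) = E**2 + 78*E
Z(-84) + 151012 = -84*(78 - 84) + 151012 = -84*(-6) + 151012 = 504 + 151012 = 151516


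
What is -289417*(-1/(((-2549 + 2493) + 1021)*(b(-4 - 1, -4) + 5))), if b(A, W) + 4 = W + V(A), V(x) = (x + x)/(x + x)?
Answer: -289417/1930 ≈ -149.96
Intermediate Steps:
V(x) = 1 (V(x) = (2*x)/((2*x)) = (2*x)*(1/(2*x)) = 1)
b(A, W) = -3 + W (b(A, W) = -4 + (W + 1) = -4 + (1 + W) = -3 + W)
-289417*(-1/(((-2549 + 2493) + 1021)*(b(-4 - 1, -4) + 5))) = -289417*(-1/(((-2549 + 2493) + 1021)*((-3 - 4) + 5))) = -289417*(-1/((-56 + 1021)*(-7 + 5))) = -289417/(965*(-1*(-2))) = -289417/(965*2) = -289417/1930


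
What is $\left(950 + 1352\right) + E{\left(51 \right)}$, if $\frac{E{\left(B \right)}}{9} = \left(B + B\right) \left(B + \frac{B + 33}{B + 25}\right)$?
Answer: $\frac{952558}{19} \approx 50135.0$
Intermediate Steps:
$E{\left(B \right)} = 18 B \left(B + \frac{33 + B}{25 + B}\right)$ ($E{\left(B \right)} = 9 \left(B + B\right) \left(B + \frac{B + 33}{B + 25}\right) = 9 \cdot 2 B \left(B + \frac{33 + B}{25 + B}\right) = 18 B \left(B + \frac{33 + B}{25 + B}\right)$)
$\left(950 + 1352\right) + E{\left(51 \right)} = \left(950 + 1352\right) + 18 \cdot 51 \frac{1}{25 + 51} \left(33 + 51^{2} + 26 \cdot 51\right) = 2302 + 18 \cdot 51 \cdot \frac{1}{76} \left(33 + 2601 + 1326\right) = 2302 + 18 \cdot 51 \cdot \frac{1}{76} \cdot 3960 = 2302 + \frac{908820}{19} = \frac{952558}{19}$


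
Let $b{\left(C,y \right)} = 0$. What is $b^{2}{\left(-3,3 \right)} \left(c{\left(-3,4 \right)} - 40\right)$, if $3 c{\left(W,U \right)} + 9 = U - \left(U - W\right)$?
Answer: $0$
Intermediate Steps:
$c{\left(W,U \right)} = -3 + \frac{W}{3}$ ($c{\left(W,U \right)} = -3 + \frac{U - \left(U - W\right)}{3} = -3 + \frac{W}{3}$)
$b^{2}{\left(-3,3 \right)} \left(c{\left(-3,4 \right)} - 40\right) = 0^{2} \left(\left(-3 + \frac{1}{3} \left(-3\right)\right) - 40\right) = 0 \left(\left(-3 - 1\right) - 40\right) = 0 \left(-4 - 40\right) = 0 \left(-44\right) = 0$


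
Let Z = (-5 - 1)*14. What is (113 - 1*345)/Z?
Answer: 58/21 ≈ 2.7619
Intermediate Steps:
Z = -84 (Z = -6*14 = -84)
(113 - 1*345)/Z = (113 - 1*345)/(-84) = (113 - 345)*(-1/84) = -232*(-1/84) = 58/21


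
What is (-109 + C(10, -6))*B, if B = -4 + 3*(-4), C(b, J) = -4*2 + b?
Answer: 1712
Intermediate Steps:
C(b, J) = -8 + b
B = -16 (B = -4 - 12 = -16)
(-109 + C(10, -6))*B = (-109 + (-8 + 10))*(-16) = (-109 + 2)*(-16) = -107*(-16) = 1712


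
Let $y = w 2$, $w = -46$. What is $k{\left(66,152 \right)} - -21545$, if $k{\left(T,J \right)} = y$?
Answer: $21453$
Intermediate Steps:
$y = -92$ ($y = \left(-46\right) 2 = -92$)
$k{\left(T,J \right)} = -92$
$k{\left(66,152 \right)} - -21545 = -92 - -21545 = -92 + 21545 = 21453$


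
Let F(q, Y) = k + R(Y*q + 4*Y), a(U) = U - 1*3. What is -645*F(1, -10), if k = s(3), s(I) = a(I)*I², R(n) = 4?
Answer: -2580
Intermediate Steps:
a(U) = -3 + U (a(U) = U - 3 = -3 + U)
s(I) = I²*(-3 + I) (s(I) = (-3 + I)*I² = I²*(-3 + I))
k = 0 (k = 3²*(-3 + 3) = 9*0 = 0)
F(q, Y) = 4 (F(q, Y) = 0 + 4 = 4)
-645*F(1, -10) = -645*4 = -2580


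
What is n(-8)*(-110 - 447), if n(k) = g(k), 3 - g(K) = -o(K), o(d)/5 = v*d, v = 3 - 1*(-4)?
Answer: 154289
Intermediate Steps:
v = 7 (v = 3 + 4 = 7)
o(d) = 35*d (o(d) = 5*(7*d) = 35*d)
g(K) = 3 + 35*K (g(K) = 3 - (-1)*35*K = 3 - (-35)*K = 3 + 35*K)
n(k) = 3 + 35*k
n(-8)*(-110 - 447) = (3 + 35*(-8))*(-110 - 447) = (3 - 280)*(-557) = -277*(-557) = 154289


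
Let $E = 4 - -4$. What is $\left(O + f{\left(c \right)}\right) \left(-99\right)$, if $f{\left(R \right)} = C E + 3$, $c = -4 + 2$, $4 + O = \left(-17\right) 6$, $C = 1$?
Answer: $9405$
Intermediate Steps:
$O = -106$ ($O = -4 - 102 = -106$)
$c = -2$
$E = 8$ ($E = 4 + 4 = 8$)
$f{\left(R \right)} = 11$ ($f{\left(R \right)} = 1 \cdot 8 + 3 = 8 + 3 = 11$)
$\left(O + f{\left(c \right)}\right) \left(-99\right) = \left(-106 + 11\right) \left(-99\right) = \left(-95\right) \left(-99\right) = 9405$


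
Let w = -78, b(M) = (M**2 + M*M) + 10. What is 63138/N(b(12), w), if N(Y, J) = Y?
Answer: 31569/149 ≈ 211.87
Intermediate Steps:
b(M) = 10 + 2*M**2 (b(M) = (M**2 + M**2) + 10 = 2*M**2 + 10 = 10 + 2*M**2)
63138/N(b(12), w) = 63138/(10 + 2*12**2) = 63138/(10 + 2*144) = 63138/(10 + 288) = 63138/298 = 63138*(1/298) = 31569/149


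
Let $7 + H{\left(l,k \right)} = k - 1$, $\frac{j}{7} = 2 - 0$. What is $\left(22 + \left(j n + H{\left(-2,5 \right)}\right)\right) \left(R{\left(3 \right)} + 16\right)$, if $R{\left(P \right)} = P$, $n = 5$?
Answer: $1691$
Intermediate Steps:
$j = 14$ ($j = 7 \left(2 - 0\right) = 7 \left(2 + 0\right) = 7 \cdot 2 = 14$)
$H{\left(l,k \right)} = -8 + k$ ($H{\left(l,k \right)} = -7 + \left(k - 1\right) = -7 + \left(-1 + k\right) = -8 + k$)
$\left(22 + \left(j n + H{\left(-2,5 \right)}\right)\right) \left(R{\left(3 \right)} + 16\right) = \left(22 + \left(14 \cdot 5 + \left(-8 + 5\right)\right)\right) \left(3 + 16\right) = \left(22 + \left(70 - 3\right)\right) 19 = \left(22 + 67\right) 19 = 89 \cdot 19 = 1691$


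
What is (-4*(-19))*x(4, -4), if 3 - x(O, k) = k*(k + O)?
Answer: 228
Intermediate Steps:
x(O, k) = 3 - k*(O + k) (x(O, k) = 3 - k*(k + O) = 3 - k*(O + k))
(-4*(-19))*x(4, -4) = (-4*(-19))*(3 - 1*(-4)² - 1*4*(-4)) = 76*(3 - 1*16 + 16) = 76*(3 - 16 + 16) = 76*3 = 228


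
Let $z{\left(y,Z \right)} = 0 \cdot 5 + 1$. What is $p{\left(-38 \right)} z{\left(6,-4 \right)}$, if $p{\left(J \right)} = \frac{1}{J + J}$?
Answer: $- \frac{1}{76} \approx -0.013158$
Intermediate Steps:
$p{\left(J \right)} = \frac{1}{2 J}$
$z{\left(y,Z \right)} = 1$ ($z{\left(y,Z \right)} = 0 + 1 = 1$)
$p{\left(-38 \right)} z{\left(6,-4 \right)} = \frac{1}{2 \left(-38\right)} 1 = \frac{1}{2} \left(- \frac{1}{38}\right) 1 = \left(- \frac{1}{76}\right) 1 = - \frac{1}{76}$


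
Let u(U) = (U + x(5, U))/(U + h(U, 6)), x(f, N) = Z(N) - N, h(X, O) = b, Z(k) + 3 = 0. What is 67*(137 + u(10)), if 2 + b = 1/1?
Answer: 27470/3 ≈ 9156.7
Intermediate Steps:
Z(k) = -3 (Z(k) = -3 + 0 = -3)
b = -1 (b = -2 + 1/1 = -2 + 1 = -1)
h(X, O) = -1
x(f, N) = -3 - N
u(U) = -3/(-1 + U) (u(U) = (U + (-3 - U))/(U - 1) = -3/(-1 + U))
67*(137 + u(10)) = 67*(137 - 3/(-1 + 10)) = 67*(137 - 3/9) = 67*(137 - 3*1/9) = 67*(137 - 1/3) = 67*(410/3) = 27470/3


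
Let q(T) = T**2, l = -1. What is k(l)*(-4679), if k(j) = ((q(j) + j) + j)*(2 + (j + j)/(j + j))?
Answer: 14037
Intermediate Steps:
k(j) = 3*j**2 + 6*j (k(j) = ((j**2 + j) + j)*(2 + (j + j)/(j + j)) = ((j + j**2) + j)*(2 + (2*j)/((2*j))) = (j**2 + 2*j)*(2 + (2*j)*(1/(2*j))) = (j**2 + 2*j)*(2 + 1) = (j**2 + 2*j)*3 = 3*j**2 + 6*j)
k(l)*(-4679) = (3*(-1)*(2 - 1))*(-4679) = (3*(-1)*1)*(-4679) = -3*(-4679) = 14037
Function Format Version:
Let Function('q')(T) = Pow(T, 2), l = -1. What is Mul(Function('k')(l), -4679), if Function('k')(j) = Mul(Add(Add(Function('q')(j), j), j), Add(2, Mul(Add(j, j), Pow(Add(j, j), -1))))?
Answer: 14037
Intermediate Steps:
Function('k')(j) = Add(Mul(3, Pow(j, 2)), Mul(6, j)) (Function('k')(j) = Mul(Add(Add(Pow(j, 2), j), j), Add(2, Mul(Add(j, j), Pow(Add(j, j), -1)))) = Mul(Add(Add(j, Pow(j, 2)), j), Add(2, Mul(Mul(2, j), Pow(Mul(2, j), -1)))) = Mul(Add(Pow(j, 2), Mul(2, j)), Add(2, Mul(Mul(2, j), Mul(Rational(1, 2), Pow(j, -1))))) = Mul(Add(Pow(j, 2), Mul(2, j)), Add(2, 1)) = Mul(Add(Pow(j, 2), Mul(2, j)), 3) = Add(Mul(3, Pow(j, 2)), Mul(6, j)))
Mul(Function('k')(l), -4679) = Mul(Mul(3, -1, Add(2, -1)), -4679) = Mul(Mul(3, -1, 1), -4679) = Mul(-3, -4679) = 14037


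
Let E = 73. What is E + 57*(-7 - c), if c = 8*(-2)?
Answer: 586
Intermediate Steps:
c = -16
E + 57*(-7 - c) = 73 + 57*(-7 - 1*(-16)) = 73 + 57*(-7 + 16) = 73 + 57*9 = 73 + 513 = 586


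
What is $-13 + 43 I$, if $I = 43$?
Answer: $1836$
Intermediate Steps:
$-13 + 43 I = -13 + 43 \cdot 43 = -13 + 1849 = 1836$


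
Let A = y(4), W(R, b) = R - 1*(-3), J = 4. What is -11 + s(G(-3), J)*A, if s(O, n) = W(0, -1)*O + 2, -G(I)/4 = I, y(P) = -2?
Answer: -87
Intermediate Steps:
W(R, b) = 3 + R (W(R, b) = R + 3 = 3 + R)
A = -2
G(I) = -4*I
s(O, n) = 2 + 3*O (s(O, n) = (3 + 0)*O + 2 = 3*O + 2 = 2 + 3*O)
-11 + s(G(-3), J)*A = -11 + (2 + 3*(-4*(-3)))*(-2) = -11 + (2 + 3*12)*(-2) = -11 + (2 + 36)*(-2) = -11 + 38*(-2) = -11 - 76 = -87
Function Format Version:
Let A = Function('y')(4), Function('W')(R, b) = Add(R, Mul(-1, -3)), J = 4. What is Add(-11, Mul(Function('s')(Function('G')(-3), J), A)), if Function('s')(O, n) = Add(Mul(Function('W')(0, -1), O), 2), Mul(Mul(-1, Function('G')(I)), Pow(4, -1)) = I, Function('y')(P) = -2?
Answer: -87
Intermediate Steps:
Function('W')(R, b) = Add(3, R) (Function('W')(R, b) = Add(R, 3) = Add(3, R))
A = -2
Function('G')(I) = Mul(-4, I)
Function('s')(O, n) = Add(2, Mul(3, O)) (Function('s')(O, n) = Add(Mul(Add(3, 0), O), 2) = Add(Mul(3, O), 2) = Add(2, Mul(3, O)))
Add(-11, Mul(Function('s')(Function('G')(-3), J), A)) = Add(-11, Mul(Add(2, Mul(3, Mul(-4, -3))), -2)) = Add(-11, Mul(Add(2, Mul(3, 12)), -2)) = Add(-11, Mul(Add(2, 36), -2)) = Add(-11, Mul(38, -2)) = Add(-11, -76) = -87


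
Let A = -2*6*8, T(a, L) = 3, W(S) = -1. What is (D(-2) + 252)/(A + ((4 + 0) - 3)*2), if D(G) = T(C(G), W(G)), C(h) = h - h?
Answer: -255/94 ≈ -2.7128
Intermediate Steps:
C(h) = 0
D(G) = 3
A = -96 (A = -12*8 = -96)
(D(-2) + 252)/(A + ((4 + 0) - 3)*2) = (3 + 252)/(-96 + ((4 + 0) - 3)*2) = 255/(-96 + (4 - 3)*2) = 255/(-96 + 1*2) = 255/(-96 + 2) = 255/(-94) = 255*(-1/94) = -255/94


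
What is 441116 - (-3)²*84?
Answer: 440360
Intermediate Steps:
441116 - (-3)²*84 = 441116 - 9*84 = 441116 - 1*756 = 441116 - 756 = 440360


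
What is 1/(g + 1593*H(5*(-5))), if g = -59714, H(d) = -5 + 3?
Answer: -1/62900 ≈ -1.5898e-5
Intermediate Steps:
H(d) = -2
1/(g + 1593*H(5*(-5))) = 1/(-59714 + 1593*(-2)) = 1/(-59714 - 3186) = 1/(-62900) = -1/62900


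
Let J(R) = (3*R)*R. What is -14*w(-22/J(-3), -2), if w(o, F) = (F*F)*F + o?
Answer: 3332/27 ≈ 123.41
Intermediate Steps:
J(R) = 3*R**2
w(o, F) = o + F**3 (w(o, F) = F**2*F + o = F**3 + o = o + F**3)
-14*w(-22/J(-3), -2) = -14*(-22/(3*(-3)**2) + (-2)**3) = -14*(-22/(3*9) - 8) = -14*(-22/27 - 8) = -14*(-238/27) = 3332/27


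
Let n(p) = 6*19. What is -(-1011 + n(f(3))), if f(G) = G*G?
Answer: 897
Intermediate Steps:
f(G) = G²
n(p) = 114
-(-1011 + n(f(3))) = -(-1011 + 114) = -1*(-897) = 897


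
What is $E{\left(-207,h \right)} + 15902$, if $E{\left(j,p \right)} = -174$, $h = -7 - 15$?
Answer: $15728$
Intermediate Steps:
$h = -22$
$E{\left(-207,h \right)} + 15902 = -174 + 15902 = 15728$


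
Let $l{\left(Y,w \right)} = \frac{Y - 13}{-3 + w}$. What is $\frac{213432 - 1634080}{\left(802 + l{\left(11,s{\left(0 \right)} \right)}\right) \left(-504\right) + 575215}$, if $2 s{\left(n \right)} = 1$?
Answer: $- \frac{7103240}{853019} \approx -8.3272$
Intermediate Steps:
$s{\left(n \right)} = \frac{1}{2}$ ($s{\left(n \right)} = \frac{1}{2} \cdot 1 = \frac{1}{2}$)
$l{\left(Y,w \right)} = \frac{-13 + Y}{-3 + w}$
$\frac{213432 - 1634080}{\left(802 + l{\left(11,s{\left(0 \right)} \right)}\right) \left(-504\right) + 575215} = \frac{213432 - 1634080}{\left(802 + \frac{-13 + 11}{-3 + \frac{1}{2}}\right) \left(-504\right) + 575215} = - \frac{1420648}{\left(802 + \frac{1}{- \frac{5}{2}} \left(-2\right)\right) \left(-504\right) + 575215} = - \frac{1420648}{\left(802 - - \frac{4}{5}\right) \left(-504\right) + 575215} = - \frac{1420648}{\left(802 + \frac{4}{5}\right) \left(-504\right) + 575215} = - \frac{1420648}{\frac{4014}{5} \left(-504\right) + 575215} = - \frac{1420648}{- \frac{2023056}{5} + 575215} = - \frac{1420648}{\frac{853019}{5}} = \left(-1420648\right) \frac{5}{853019} = - \frac{7103240}{853019}$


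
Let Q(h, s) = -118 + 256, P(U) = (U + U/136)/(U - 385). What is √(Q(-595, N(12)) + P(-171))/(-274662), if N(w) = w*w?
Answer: -√49426563810/5192210448 ≈ -4.2818e-5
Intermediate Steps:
N(w) = w²
P(U) = 137*U/(136*(-385 + U)) (P(U) = (U + U*(1/136))/(-385 + U) = (U + U/136)/(-385 + U) = (137*U/136)/(-385 + U) = 137*U/(136*(-385 + U)))
Q(h, s) = 138
√(Q(-595, N(12)) + P(-171))/(-274662) = √(138 + (137/136)*(-171)/(-385 - 171))/(-274662) = √(138 + (137/136)*(-171)/(-556))*(-1/274662) = √(138 + (137/136)*(-171)*(-1/556))*(-1/274662) = √(138 + 23427/75616)*(-1/274662) = √(10458435/75616)*(-1/274662) = (√49426563810/18904)*(-1/274662) = -√49426563810/5192210448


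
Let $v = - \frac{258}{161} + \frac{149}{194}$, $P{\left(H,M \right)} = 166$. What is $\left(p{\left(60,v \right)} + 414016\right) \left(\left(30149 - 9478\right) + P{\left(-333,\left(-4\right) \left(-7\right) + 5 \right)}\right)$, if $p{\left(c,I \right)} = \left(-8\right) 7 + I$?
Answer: $\frac{269414087222949}{31234} \approx 8.6257 \cdot 10^{9}$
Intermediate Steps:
$v = - \frac{26063}{31234}$ ($v = \left(-258\right) \frac{1}{161} + 149 \cdot \frac{1}{194} = - \frac{258}{161} + \frac{149}{194} = - \frac{26063}{31234} \approx -0.83444$)
$p{\left(c,I \right)} = -56 + I$
$\left(p{\left(60,v \right)} + 414016\right) \left(\left(30149 - 9478\right) + P{\left(-333,\left(-4\right) \left(-7\right) + 5 \right)}\right) = \left(\left(-56 - \frac{26063}{31234}\right) + 414016\right) \left(\left(30149 - 9478\right) + 166\right) = \left(- \frac{1775167}{31234} + 414016\right) \left(\left(30149 - 9478\right) + 166\right) = \frac{12929600577 \left(20671 + 166\right)}{31234} = \frac{12929600577}{31234} \cdot 20837 = \frac{269414087222949}{31234}$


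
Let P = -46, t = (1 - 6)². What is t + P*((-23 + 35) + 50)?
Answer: -2827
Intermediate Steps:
t = 25 (t = (-5)² = 25)
t + P*((-23 + 35) + 50) = 25 - 46*((-23 + 35) + 50) = 25 - 46*(12 + 50) = 25 - 46*62 = 25 - 2852 = -2827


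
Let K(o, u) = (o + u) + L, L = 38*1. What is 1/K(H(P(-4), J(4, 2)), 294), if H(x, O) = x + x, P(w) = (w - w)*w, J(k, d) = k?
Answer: 1/332 ≈ 0.0030120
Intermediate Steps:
P(w) = 0 (P(w) = 0*w = 0)
H(x, O) = 2*x
L = 38
K(o, u) = 38 + o + u (K(o, u) = (o + u) + 38 = 38 + o + u)
1/K(H(P(-4), J(4, 2)), 294) = 1/(38 + 2*0 + 294) = 1/(38 + 0 + 294) = 1/332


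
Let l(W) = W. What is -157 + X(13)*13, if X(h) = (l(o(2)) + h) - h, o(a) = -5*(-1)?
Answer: -92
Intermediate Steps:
o(a) = 5
X(h) = 5 (X(h) = (5 + h) - h = 5)
-157 + X(13)*13 = -157 + 5*13 = -157 + 65 = -92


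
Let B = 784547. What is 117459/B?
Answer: 117459/784547 ≈ 0.14972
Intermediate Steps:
117459/B = 117459/784547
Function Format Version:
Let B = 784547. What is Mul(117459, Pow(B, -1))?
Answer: Rational(117459, 784547) ≈ 0.14972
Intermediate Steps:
Mul(117459, Pow(B, -1)) = Mul(117459, Pow(784547, -1)) = Mul(117459, Rational(1, 784547)) = Rational(117459, 784547)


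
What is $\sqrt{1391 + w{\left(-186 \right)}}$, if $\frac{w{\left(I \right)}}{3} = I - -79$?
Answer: $\sqrt{1070} \approx 32.711$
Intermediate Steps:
$w{\left(I \right)} = 237 + 3 I$ ($w{\left(I \right)} = 3 \left(I - -79\right) = 3 \left(I + 79\right) = 3 \left(79 + I\right) = 237 + 3 I$)
$\sqrt{1391 + w{\left(-186 \right)}} = \sqrt{1391 + \left(237 + 3 \left(-186\right)\right)} = \sqrt{1391 + \left(237 - 558\right)} = \sqrt{1391 - 321} = \sqrt{1070}$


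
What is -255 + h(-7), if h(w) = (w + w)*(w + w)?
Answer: -59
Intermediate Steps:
h(w) = 4*w**2 (h(w) = (2*w)*(2*w) = 4*w**2)
-255 + h(-7) = -255 + 4*(-7)**2 = -255 + 4*49 = -255 + 196 = -59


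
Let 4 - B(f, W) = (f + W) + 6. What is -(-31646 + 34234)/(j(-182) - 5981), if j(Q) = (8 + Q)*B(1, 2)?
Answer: 2588/5111 ≈ 0.50636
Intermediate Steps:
B(f, W) = -2 - W - f (B(f, W) = 4 - ((f + W) + 6) = 4 - ((W + f) + 6) = 4 - (6 + W + f) = 4 + (-6 - W - f) = -2 - W - f)
j(Q) = -40 - 5*Q (j(Q) = (8 + Q)*(-2 - 1*2 - 1*1) = (8 + Q)*(-2 - 2 - 1) = (8 + Q)*(-5) = -40 - 5*Q)
-(-31646 + 34234)/(j(-182) - 5981) = -(-31646 + 34234)/((-40 - 5*(-182)) - 5981) = -2588/((-40 + 910) - 5981) = -2588/(870 - 5981) = -2588/(-5111) = -2588*(-1)/5111 = -1*(-2588/5111) = 2588/5111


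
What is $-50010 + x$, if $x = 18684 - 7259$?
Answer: $-38585$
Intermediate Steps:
$x = 11425$ ($x = 18684 - 7259 = 11425$)
$-50010 + x = -50010 + 11425 = -38585$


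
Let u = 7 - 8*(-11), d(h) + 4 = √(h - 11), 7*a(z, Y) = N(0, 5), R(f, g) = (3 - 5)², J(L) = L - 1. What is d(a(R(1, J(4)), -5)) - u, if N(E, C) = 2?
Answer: -99 + 5*I*√21/7 ≈ -99.0 + 3.2733*I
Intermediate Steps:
J(L) = -1 + L
R(f, g) = 4 (R(f, g) = (-2)² = 4)
a(z, Y) = 2/7 (a(z, Y) = (⅐)*2 = 2/7)
d(h) = -4 + √(-11 + h) (d(h) = -4 + √(h - 11) = -4 + √(-11 + h))
u = 95 (u = 7 + 88 = 95)
d(a(R(1, J(4)), -5)) - u = (-4 + √(-11 + 2/7)) - 1*95 = (-4 + √(-75/7)) - 95 = (-4 + 5*I*√21/7) - 95 = -99 + 5*I*√21/7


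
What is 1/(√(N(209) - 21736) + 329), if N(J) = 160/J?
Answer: 9823/3880719 - 2*I*√237354194/27165033 ≈ 0.0025312 - 0.0011343*I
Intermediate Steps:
1/(√(N(209) - 21736) + 329) = 1/(√(160/209 - 21736) + 329) = 1/(√(-4542664/209) + 329) = 1/(2*I*√237354194/209 + 329) = 1/(329 + 2*I*√237354194/209)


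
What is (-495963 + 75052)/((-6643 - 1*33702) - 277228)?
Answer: 420911/317573 ≈ 1.3254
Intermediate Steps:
(-495963 + 75052)/((-6643 - 1*33702) - 277228) = -420911/((-6643 - 33702) - 277228) = -420911/(-40345 - 277228) = -420911/(-317573) = -420911*(-1/317573) = 420911/317573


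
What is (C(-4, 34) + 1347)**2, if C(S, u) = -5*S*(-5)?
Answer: 1555009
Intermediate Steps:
C(S, u) = 25*S
(C(-4, 34) + 1347)**2 = (25*(-4) + 1347)**2 = (-100 + 1347)**2 = 1247**2 = 1555009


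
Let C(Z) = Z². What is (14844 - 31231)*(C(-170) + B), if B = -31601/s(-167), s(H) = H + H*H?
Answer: -13128186119013/27722 ≈ -4.7357e+8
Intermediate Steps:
s(H) = H + H²
B = -31601/27722 (B = -31601*(-1/(167*(1 - 167))) = -31601/((-167*(-166))) = -31601/27722 ≈ -1.1399)
(14844 - 31231)*(C(-170) + B) = (14844 - 31231)*((-170)² - 31601/27722) = -16387*(28900 - 31601/27722) = -16387*801134199/27722 = -13128186119013/27722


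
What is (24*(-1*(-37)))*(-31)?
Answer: -27528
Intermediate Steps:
(24*(-1*(-37)))*(-31) = (24*37)*(-31) = 888*(-31) = -27528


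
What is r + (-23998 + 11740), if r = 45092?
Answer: 32834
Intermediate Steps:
r + (-23998 + 11740) = 45092 + (-23998 + 11740) = 45092 - 12258 = 32834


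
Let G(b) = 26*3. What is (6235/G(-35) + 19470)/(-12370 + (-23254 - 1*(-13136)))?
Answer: -1524895/1754064 ≈ -0.86935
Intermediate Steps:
G(b) = 78
(6235/G(-35) + 19470)/(-12370 + (-23254 - 1*(-13136))) = (6235/78 + 19470)/(-12370 + (-23254 - 1*(-13136))) = (6235*(1/78) + 19470)/(-12370 + (-23254 + 13136)) = (6235/78 + 19470)/(-12370 - 10118) = (1524895/78)/(-22488) = (1524895/78)*(-1/22488) = -1524895/1754064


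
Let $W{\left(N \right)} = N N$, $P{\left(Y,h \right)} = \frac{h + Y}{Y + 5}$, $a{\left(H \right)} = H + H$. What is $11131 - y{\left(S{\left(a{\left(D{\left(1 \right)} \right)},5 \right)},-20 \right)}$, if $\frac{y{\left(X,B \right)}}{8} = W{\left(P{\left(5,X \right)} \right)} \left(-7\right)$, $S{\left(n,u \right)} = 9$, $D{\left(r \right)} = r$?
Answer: $\frac{281019}{25} \approx 11241.0$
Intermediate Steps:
$a{\left(H \right)} = 2 H$
$P{\left(Y,h \right)} = \frac{Y + h}{5 + Y}$
$W{\left(N \right)} = N^{2}$
$y{\left(X,B \right)} = - 56 \left(\frac{1}{2} + \frac{X}{10}\right)^{2}$ ($y{\left(X,B \right)} = 8 \left(\frac{5 + X}{5 + 5}\right)^{2} \left(-7\right) = 8 \left(\frac{5 + X}{10}\right)^{2} \left(-7\right) = 8 \left(\frac{1}{2} + \frac{X}{10}\right)^{2} \left(-7\right) = 8 \left(- 7 \left(\frac{1}{2} + \frac{X}{10}\right)^{2}\right) = - 56 \left(\frac{1}{2} + \frac{X}{10}\right)^{2}$)
$11131 - y{\left(S{\left(a{\left(D{\left(1 \right)} \right)},5 \right)},-20 \right)} = 11131 - - \frac{14 \left(5 + 9\right)^{2}}{25} = 11131 - - \frac{14 \cdot 14^{2}}{25} = 11131 - \left(- \frac{14}{25}\right) 196 = 11131 - - \frac{2744}{25} = 11131 + \frac{2744}{25} = \frac{281019}{25}$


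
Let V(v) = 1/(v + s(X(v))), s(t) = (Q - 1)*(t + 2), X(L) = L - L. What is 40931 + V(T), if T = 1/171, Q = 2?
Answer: 14039504/343 ≈ 40932.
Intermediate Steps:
X(L) = 0
T = 1/171 ≈ 0.0058480
s(t) = 2 + t (s(t) = (2 - 1)*(t + 2) = 1*(2 + t) = 2 + t)
V(v) = 1/(2 + v) (V(v) = 1/(v + (2 + 0)) = 1/(v + 2) = 1/(2 + v))
40931 + V(T) = 40931 + 1/(2 + 1/171) = 40931 + 1/(343/171) = 40931 + 171/343 = 14039504/343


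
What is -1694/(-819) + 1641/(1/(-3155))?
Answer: -605750293/117 ≈ -5.1774e+6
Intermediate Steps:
-1694/(-819) + 1641/(1/(-3155)) = -1694*(-1/819) + 1641/(-1/3155) = 242/117 + 1641*(-3155) = 242/117 - 5177355 = -605750293/117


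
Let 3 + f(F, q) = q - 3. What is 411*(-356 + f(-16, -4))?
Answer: -150426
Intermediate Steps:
f(F, q) = -6 + q (f(F, q) = -3 + (q - 3) = -3 + (-3 + q) = -6 + q)
411*(-356 + f(-16, -4)) = 411*(-356 + (-6 - 4)) = 411*(-356 - 10) = 411*(-366) = -150426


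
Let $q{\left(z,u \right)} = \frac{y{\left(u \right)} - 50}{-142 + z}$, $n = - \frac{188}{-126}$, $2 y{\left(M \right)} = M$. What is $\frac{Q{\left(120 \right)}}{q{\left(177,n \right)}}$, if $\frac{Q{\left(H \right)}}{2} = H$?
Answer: $- \frac{529200}{3103} \approx -170.54$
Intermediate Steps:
$y{\left(M \right)} = \frac{M}{2}$
$Q{\left(H \right)} = 2 H$
$n = \frac{94}{63}$ ($n = \left(-188\right) \left(- \frac{1}{126}\right) = \frac{94}{63} \approx 1.4921$)
$q{\left(z,u \right)} = \frac{-50 + \frac{u}{2}}{-142 + z}$ ($q{\left(z,u \right)} = \frac{\frac{u}{2} - 50}{-142 + z} = \frac{-50 + \frac{u}{2}}{-142 + z}$)
$\frac{Q{\left(120 \right)}}{q{\left(177,n \right)}} = \frac{2 \cdot 120}{\frac{1}{2} \frac{1}{-142 + 177} \left(-100 + \frac{94}{63}\right)} = \frac{240}{\frac{1}{2} \cdot \frac{1}{35} \left(- \frac{6206}{63}\right)} = \frac{240}{- \frac{3103}{2205}} = 240 \left(- \frac{2205}{3103}\right) = - \frac{529200}{3103}$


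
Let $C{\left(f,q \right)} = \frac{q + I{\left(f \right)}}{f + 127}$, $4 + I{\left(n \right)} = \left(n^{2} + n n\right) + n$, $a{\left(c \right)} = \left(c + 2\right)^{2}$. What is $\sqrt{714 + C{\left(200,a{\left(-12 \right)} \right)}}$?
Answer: $\frac{\sqrt{102604098}}{327} \approx 30.977$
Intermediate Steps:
$a{\left(c \right)} = \left(2 + c\right)^{2}$
$I{\left(n \right)} = -4 + n + 2 n^{2}$ ($I{\left(n \right)} = -4 + \left(\left(n^{2} + n n\right) + n\right) = -4 + \left(\left(n^{2} + n^{2}\right) + n\right) = -4 + \left(2 n^{2} + n\right) = -4 + \left(n + 2 n^{2}\right) = -4 + n + 2 n^{2}$)
$C{\left(f,q \right)} = \frac{-4 + f + q + 2 f^{2}}{127 + f}$ ($C{\left(f,q \right)} = \frac{q + \left(-4 + f + 2 f^{2}\right)}{f + 127} = \frac{-4 + f + q + 2 f^{2}}{127 + f}$)
$\sqrt{714 + C{\left(200,a{\left(-12 \right)} \right)}} = \sqrt{714 + \frac{-4 + 200 + \left(2 - 12\right)^{2} + 2 \cdot 200^{2}}{127 + 200}} = \sqrt{714 + \frac{-4 + 200 + \left(-10\right)^{2} + 2 \cdot 40000}{327}} = \sqrt{714 + \frac{-4 + 200 + 100 + 80000}{327}} = \sqrt{714 + \frac{1}{327} \cdot 80296} = \sqrt{714 + \frac{80296}{327}} = \sqrt{\frac{313774}{327}} = \frac{\sqrt{102604098}}{327}$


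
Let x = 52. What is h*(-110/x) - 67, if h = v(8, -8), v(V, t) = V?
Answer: -1091/13 ≈ -83.923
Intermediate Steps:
h = 8
h*(-110/x) - 67 = 8*(-110/52) - 67 = 8*(-110*1/52) - 67 = 8*(-55/26) - 67 = -220/13 - 67 = -1091/13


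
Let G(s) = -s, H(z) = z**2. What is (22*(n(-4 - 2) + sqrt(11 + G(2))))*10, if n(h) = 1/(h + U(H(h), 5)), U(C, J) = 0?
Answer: 1870/3 ≈ 623.33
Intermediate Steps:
n(h) = 1/h (n(h) = 1/(h + 0) = 1/h)
(22*(n(-4 - 2) + sqrt(11 + G(2))))*10 = (22*(1/(-4 - 2) + sqrt(11 - 1*2)))*10 = (22*(1/(-6) + sqrt(11 - 2)))*10 = (22*(-1/6 + sqrt(9)))*10 = (22*(-1/6 + 3))*10 = (22*(17/6))*10 = (187/3)*10 = 1870/3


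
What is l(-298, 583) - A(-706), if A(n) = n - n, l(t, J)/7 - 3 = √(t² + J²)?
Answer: 21 + 7*√428693 ≈ 4604.2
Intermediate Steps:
l(t, J) = 21 + 7*√(J² + t²) (l(t, J) = 21 + 7*√(t² + J²) = 21 + 7*√(J² + t²))
A(n) = 0
l(-298, 583) - A(-706) = (21 + 7*√(583² + (-298)²)) - 1*0 = (21 + 7*√(339889 + 88804)) + 0 = (21 + 7*√428693) + 0 = 21 + 7*√428693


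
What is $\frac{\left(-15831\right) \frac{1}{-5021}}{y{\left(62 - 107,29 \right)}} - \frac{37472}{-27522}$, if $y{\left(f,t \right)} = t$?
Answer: $\frac{2945980615}{2003725449} \approx 1.4703$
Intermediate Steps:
$\frac{\left(-15831\right) \frac{1}{-5021}}{y{\left(62 - 107,29 \right)}} - \frac{37472}{-27522} = \frac{\left(-15831\right) \frac{1}{-5021}}{29} - \frac{37472}{-27522} = \left(-15831\right) \left(- \frac{1}{5021}\right) \frac{1}{29} - - \frac{18736}{13761} = \frac{15831}{5021} \cdot \frac{1}{29} + \frac{18736}{13761} = \frac{15831}{145609} + \frac{18736}{13761} = \frac{2945980615}{2003725449}$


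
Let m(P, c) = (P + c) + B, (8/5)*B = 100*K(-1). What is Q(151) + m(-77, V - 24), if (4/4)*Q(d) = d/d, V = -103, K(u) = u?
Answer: -531/2 ≈ -265.50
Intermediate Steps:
Q(d) = 1 (Q(d) = d/d = 1)
B = -125/2 (B = 5*(100*(-1))/8 = (5/8)*(-100) = -125/2 ≈ -62.500)
m(P, c) = -125/2 + P + c (m(P, c) = (P + c) - 125/2 = -125/2 + P + c)
Q(151) + m(-77, V - 24) = 1 + (-125/2 - 77 + (-103 - 24)) = 1 + (-125/2 - 77 - 127) = 1 - 533/2 = -531/2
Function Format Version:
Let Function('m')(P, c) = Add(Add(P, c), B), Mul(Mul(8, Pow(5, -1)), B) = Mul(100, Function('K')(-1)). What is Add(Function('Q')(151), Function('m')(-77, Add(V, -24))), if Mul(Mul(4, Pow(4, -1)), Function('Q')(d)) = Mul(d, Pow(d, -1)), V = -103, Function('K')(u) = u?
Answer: Rational(-531, 2) ≈ -265.50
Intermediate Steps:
Function('Q')(d) = 1 (Function('Q')(d) = Mul(d, Pow(d, -1)) = 1)
B = Rational(-125, 2) (B = Mul(Rational(5, 8), Mul(100, -1)) = Mul(Rational(5, 8), -100) = Rational(-125, 2) ≈ -62.500)
Function('m')(P, c) = Add(Rational(-125, 2), P, c) (Function('m')(P, c) = Add(Add(P, c), Rational(-125, 2)) = Add(Rational(-125, 2), P, c))
Add(Function('Q')(151), Function('m')(-77, Add(V, -24))) = Add(1, Add(Rational(-125, 2), -77, Add(-103, -24))) = Add(1, Add(Rational(-125, 2), -77, -127)) = Add(1, Rational(-533, 2)) = Rational(-531, 2)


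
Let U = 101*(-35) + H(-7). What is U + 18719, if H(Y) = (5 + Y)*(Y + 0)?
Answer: 15198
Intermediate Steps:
H(Y) = Y*(5 + Y) (H(Y) = (5 + Y)*Y = Y*(5 + Y))
U = -3521 (U = 101*(-35) - 7*(5 - 7) = -3535 - 7*(-2) = -3535 + 14 = -3521)
U + 18719 = -3521 + 18719 = 15198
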